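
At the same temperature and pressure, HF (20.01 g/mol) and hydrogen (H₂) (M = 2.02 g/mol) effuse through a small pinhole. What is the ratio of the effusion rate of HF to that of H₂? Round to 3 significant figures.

0.318

Since effusion rate ∝ 1/√M, rate_HF/rate_H₂ = √(M_H₂/M_HF) = √(2.02/20.01) = √0.1009 = 0.318.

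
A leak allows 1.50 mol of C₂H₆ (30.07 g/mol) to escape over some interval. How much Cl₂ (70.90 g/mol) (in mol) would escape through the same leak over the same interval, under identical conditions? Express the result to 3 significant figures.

0.977 mol

Graham's law gives rate_Cl₂/rate_C₂H₆ = √(M_C₂H₆/M_Cl₂) = √(30.07/70.90) = √0.4241 = 0.6512.
So the amount for Cl₂ is 1.50 × 0.6512 = 0.977 mol.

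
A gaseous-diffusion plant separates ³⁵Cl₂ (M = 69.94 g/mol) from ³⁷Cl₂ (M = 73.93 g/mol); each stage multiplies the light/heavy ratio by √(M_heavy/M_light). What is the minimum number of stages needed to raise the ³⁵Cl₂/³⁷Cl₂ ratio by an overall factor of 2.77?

Single-stage factor α = √(73.93/69.94), so ln α = ½ ln(1.05705) = 0.02774.
Need α^N ≥ 2.77 ⇒ N ≥ ln(2.77) / ln α = 1.019 / 0.02774 = 36.73.
So at least 37 stages are needed.

37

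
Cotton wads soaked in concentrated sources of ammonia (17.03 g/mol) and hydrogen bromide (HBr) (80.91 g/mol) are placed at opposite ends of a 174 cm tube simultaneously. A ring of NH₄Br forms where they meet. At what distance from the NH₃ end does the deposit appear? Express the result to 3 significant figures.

119 cm

Distances travelled in equal time are proportional to diffusion rates, so d_NH₃/d_HBr = √(M_HBr/M_NH₃) = √(80.91/17.03) = 2.180.
With d_NH₃ + d_HBr = 174 cm, d_HBr = 174/(1 + 2.180) = 54.72 cm.
d_NH₃ = 174 − 54.72 = 119 cm.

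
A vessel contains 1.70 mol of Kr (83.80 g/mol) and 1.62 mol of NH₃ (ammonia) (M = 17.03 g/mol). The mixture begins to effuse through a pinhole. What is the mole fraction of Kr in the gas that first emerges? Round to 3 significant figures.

0.321

The effusion rate of species i is ∝ p_i/√M_i ∝ n_i/√M_i.
x_Kr(eff) = (n_Kr/√M_Kr) / (n_Kr/√M_Kr + n_NH₃/√M_NH₃)
= (1.70/√83.80) / (1.70/√83.80 + 1.62/√17.03) = 0.1857/(0.1857 + 0.3926) = 0.321.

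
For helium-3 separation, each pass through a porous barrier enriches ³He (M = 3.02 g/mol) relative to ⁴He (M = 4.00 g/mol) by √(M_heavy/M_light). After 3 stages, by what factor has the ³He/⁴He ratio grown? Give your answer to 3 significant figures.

1.52

The single-stage factor is √(M_heavy/M_light), so 3 stages give [√(4.00/3.02)]^3 = (4.00/3.02)^(3/2).
= 1.32450^(3/2) = 1.52.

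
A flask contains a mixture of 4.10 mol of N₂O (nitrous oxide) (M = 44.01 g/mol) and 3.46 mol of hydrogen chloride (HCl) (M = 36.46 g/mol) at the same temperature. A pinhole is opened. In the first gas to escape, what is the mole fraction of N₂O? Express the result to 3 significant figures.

The effusion rate of species i is ∝ p_i/√M_i ∝ n_i/√M_i.
Mole fraction of N₂O in the effusate = (n_N₂O/√M_N₂O) / (n_N₂O/√M_N₂O + n_HCl/√M_HCl)
= (4.10/√44.01) / (4.10/√44.01 + 3.46/√36.46) = 0.6180/(0.6180 + 0.5730) = 0.519.

0.519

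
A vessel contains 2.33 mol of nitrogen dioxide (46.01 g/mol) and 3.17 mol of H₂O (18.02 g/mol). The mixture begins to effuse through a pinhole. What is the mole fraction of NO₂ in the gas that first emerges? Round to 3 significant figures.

The effusion rate of species i is ∝ p_i/√M_i ∝ n_i/√M_i.
So x_NO₂ in the escaping gas = (n_NO₂/√M_NO₂) / Σ(n_i/√M_i)
= (2.33/√46.01) / (2.33/√46.01 + 3.17/√18.02) = 0.3435/(0.3435 + 0.7468) = 0.315.

0.315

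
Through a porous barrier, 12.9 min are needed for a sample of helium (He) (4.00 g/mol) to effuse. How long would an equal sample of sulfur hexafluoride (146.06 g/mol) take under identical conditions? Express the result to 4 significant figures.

77.95 min

Using Graham's law: t_SF₆/t_He = √(M_SF₆/M_He) = √(146.06/4.00) = √36.52 = 6.043.
So the time for SF₆ is 12.9 × 6.043 = 77.95 min.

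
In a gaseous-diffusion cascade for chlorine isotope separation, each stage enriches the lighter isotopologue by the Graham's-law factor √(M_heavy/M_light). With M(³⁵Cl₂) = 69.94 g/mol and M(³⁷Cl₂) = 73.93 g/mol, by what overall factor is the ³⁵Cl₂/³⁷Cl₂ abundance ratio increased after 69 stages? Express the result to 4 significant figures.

Overall factor = α^69 with α = √(73.93/69.94), i.e. (73.93/69.94)^(69/2).
= 1.05705^(69/2) = 6.781.

6.781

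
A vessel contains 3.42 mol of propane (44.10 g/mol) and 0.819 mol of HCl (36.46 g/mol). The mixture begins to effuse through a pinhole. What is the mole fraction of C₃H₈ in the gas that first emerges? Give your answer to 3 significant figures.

0.792

Each component's effusion rate ∝ (its partial pressure)·(1/√M) ∝ n_i/√M_i.
x_C₃H₈(eff) = (n_C₃H₈/√M_C₃H₈) / (n_C₃H₈/√M_C₃H₈ + n_HCl/√M_HCl)
= (3.42/√44.10) / (3.42/√44.10 + 0.819/√36.46) = 0.5150/(0.5150 + 0.1356) = 0.792.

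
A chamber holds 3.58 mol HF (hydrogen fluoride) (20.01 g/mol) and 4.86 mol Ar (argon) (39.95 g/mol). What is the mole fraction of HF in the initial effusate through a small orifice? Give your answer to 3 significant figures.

The effusion rate of species i is ∝ p_i/√M_i ∝ n_i/√M_i.
x_HF(eff) = (n_HF/√M_HF) / (n_HF/√M_HF + n_Ar/√M_Ar)
= (3.58/√20.01) / (3.58/√20.01 + 4.86/√39.95) = 0.8003/(0.8003 + 0.7689) = 0.510.

0.510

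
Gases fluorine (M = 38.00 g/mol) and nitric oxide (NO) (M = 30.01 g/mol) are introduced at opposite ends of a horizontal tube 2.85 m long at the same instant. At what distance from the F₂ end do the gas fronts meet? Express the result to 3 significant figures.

1.34 m

Graham's law gives d_F₂/d_NO = rate_F₂/rate_NO = √(M_NO/M_F₂) = √(30.01/38.00) = 0.8887.
With d_F₂ + d_NO = 2.85 m, d_NO = 2.85/(1 + 0.8887) = 1.509 m.
d_F₂ = 2.85 − 1.509 = 1.34 m.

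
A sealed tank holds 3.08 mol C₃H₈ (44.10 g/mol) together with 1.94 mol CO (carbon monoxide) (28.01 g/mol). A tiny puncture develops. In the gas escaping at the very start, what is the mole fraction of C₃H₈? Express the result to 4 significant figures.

0.5586

The effusion rate of species i is ∝ p_i/√M_i ∝ n_i/√M_i.
x_C₃H₈(eff) = (n_C₃H₈/√M_C₃H₈) / (n_C₃H₈/√M_C₃H₈ + n_CO/√M_CO)
= (3.08/√44.10) / (3.08/√44.10 + 1.94/√28.01) = 0.4638/(0.4638 + 0.3666) = 0.5586.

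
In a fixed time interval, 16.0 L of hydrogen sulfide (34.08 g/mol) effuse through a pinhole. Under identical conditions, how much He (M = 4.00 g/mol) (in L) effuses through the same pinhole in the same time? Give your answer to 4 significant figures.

46.70 L

By Graham's law, rate_He/rate_H₂S = √(M_H₂S/M_He) = √(34.08/4.00) = √8.520 = 2.919.
So the volume for He is 16.0 × 2.919 = 46.70 L.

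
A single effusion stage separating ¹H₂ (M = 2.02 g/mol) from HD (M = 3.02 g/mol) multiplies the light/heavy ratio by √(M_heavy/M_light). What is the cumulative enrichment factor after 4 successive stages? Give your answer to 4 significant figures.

Overall factor = α^4 with α = √(3.02/2.02), i.e. (3.02/2.02)^(4/2).
= 1.49505^2 = 2.235.

2.235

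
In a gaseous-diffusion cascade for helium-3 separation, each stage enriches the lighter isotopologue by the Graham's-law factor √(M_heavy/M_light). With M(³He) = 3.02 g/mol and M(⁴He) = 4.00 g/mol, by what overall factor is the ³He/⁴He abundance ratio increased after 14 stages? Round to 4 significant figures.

7.151

Each stage multiplies the ratio by α = √(4.00/3.02), so after 14 stages the overall factor is α^14 = (4.00/3.02)^(14/2).
= 1.32450^7 = 7.151.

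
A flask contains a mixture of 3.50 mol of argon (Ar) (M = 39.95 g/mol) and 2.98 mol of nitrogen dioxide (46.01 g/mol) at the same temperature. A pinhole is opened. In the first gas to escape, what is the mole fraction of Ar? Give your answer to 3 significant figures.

Rate_i ∝ x_i/√M_i (Graham's law weighted by mole fraction), so the effusate composition follows n_i/√M_i.
So x_Ar in the escaping gas = (n_Ar/√M_Ar) / Σ(n_i/√M_i)
= (3.50/√39.95) / (3.50/√39.95 + 2.98/√46.01) = 0.5537/(0.5537 + 0.4393) = 0.558.

0.558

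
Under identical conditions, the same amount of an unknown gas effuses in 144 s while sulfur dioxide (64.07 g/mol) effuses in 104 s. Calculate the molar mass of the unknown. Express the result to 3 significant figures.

From Graham's law, t_X/t_SO₂ = √(M_X/M_SO₂).
144/104 = 1.385 = √(M_X/64.07)
M_X = 64.07 × 1.385² = 64.07 × 1.917 = 123 g/mol

123 g/mol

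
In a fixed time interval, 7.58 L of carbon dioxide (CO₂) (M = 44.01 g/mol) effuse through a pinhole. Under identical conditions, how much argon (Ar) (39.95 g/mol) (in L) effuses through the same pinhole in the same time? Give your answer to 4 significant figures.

7.956 L

Graham's law gives rate_Ar/rate_CO₂ = √(M_CO₂/M_Ar) = √(44.01/39.95) = √1.102 = 1.050.
So the volume for Ar is 7.58 × 1.050 = 7.956 L.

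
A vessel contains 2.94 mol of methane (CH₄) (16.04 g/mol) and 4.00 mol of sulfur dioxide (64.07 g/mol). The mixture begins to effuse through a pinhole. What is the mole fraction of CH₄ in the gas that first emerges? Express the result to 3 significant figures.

0.595

The effusion rate of species i is ∝ p_i/√M_i ∝ n_i/√M_i.
So x_CH₄ in the escaping gas = (n_CH₄/√M_CH₄) / Σ(n_i/√M_i)
= (2.94/√16.04) / (2.94/√16.04 + 4.00/√64.07) = 0.7341/(0.7341 + 0.4997) = 0.595.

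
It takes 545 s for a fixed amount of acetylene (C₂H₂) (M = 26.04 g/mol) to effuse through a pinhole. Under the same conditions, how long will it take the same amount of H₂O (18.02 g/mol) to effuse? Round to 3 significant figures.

Using Graham's law: t_H₂O/t_C₂H₂ = √(M_H₂O/M_C₂H₂) = √(18.02/26.04) = √0.6920 = 0.8319.
So the time for H₂O is 545 × 0.8319 = 453 s.

453 s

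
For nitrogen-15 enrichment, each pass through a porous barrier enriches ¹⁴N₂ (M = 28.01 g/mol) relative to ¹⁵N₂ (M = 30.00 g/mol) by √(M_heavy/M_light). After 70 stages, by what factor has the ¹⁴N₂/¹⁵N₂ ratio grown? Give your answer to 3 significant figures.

11.0

Overall factor = α^70 with α = √(30.00/28.01), i.e. (30.00/28.01)^(70/2).
= 1.07105^35 = 11.0.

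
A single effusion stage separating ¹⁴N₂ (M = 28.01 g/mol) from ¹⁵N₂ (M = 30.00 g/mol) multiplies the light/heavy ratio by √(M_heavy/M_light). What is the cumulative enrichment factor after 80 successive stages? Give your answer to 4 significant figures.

The single-stage factor is √(M_heavy/M_light), so 80 stages give [√(30.00/28.01)]^80 = (30.00/28.01)^(80/2).
= 1.07105^40 = 15.57.

15.57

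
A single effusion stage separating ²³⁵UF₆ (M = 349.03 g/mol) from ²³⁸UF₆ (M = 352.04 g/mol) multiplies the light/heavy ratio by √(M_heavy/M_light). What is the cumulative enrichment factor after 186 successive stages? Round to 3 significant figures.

2.22

The single-stage factor is √(M_heavy/M_light), so 186 stages give [√(352.04/349.03)]^186 = (352.04/349.03)^(186/2).
= 1.00862^93 = 2.22.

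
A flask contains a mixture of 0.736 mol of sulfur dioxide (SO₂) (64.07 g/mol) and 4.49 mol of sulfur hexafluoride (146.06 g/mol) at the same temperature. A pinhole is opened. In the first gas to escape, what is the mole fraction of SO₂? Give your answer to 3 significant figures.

Rate_i ∝ x_i/√M_i (Graham's law weighted by mole fraction), so the effusate composition follows n_i/√M_i.
So x_SO₂ in the escaping gas = (n_SO₂/√M_SO₂) / Σ(n_i/√M_i)
= (0.736/√64.07) / (0.736/√64.07 + 4.49/√146.06) = 0.09195/(0.09195 + 0.3715) = 0.198.

0.198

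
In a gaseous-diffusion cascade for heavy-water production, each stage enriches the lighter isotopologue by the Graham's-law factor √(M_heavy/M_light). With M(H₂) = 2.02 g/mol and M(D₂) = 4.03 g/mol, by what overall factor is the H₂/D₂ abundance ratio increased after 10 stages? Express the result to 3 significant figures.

The single-stage factor is √(M_heavy/M_light), so 10 stages give [√(4.03/2.02)]^10 = (4.03/2.02)^(10/2).
= 1.99505^5 = 31.6.

31.6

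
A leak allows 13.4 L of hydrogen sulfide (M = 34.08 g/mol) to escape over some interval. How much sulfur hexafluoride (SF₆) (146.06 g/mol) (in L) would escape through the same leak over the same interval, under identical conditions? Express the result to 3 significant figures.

6.47 L

From Graham's law, rate_SF₆/rate_H₂S = √(M_H₂S/M_SF₆) = √(34.08/146.06) = √0.2333 = 0.4830.
So the volume for SF₆ is 13.4 × 0.4830 = 6.47 L.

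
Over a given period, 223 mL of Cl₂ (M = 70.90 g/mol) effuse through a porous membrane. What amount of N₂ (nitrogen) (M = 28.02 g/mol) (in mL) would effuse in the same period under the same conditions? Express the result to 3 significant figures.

Since effusion rate ∝ 1/√M, rate_N₂/rate_Cl₂ = √(M_Cl₂/M_N₂) = √(70.90/28.02) = √2.530 = 1.591.
So the volume for N₂ is 223 × 1.591 = 355 mL.

355 mL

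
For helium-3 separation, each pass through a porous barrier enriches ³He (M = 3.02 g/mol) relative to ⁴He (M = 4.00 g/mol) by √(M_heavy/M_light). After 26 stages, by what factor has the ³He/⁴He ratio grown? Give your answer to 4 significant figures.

Each stage multiplies the ratio by α = √(4.00/3.02), so after 26 stages the overall factor is α^26 = (4.00/3.02)^(26/2).
= 1.32450^13 = 38.61.

38.61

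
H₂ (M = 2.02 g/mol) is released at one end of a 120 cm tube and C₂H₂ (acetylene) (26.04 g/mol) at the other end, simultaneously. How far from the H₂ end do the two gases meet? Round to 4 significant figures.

93.86 cm

In equal time, each gas travels a distance ∝ its rate ∝ 1/√M, so d_H₂/d_C₂H₂ = √(M_C₂H₂/M_H₂) = √(26.04/2.02) = 3.590.
With d_H₂ + d_C₂H₂ = 120 cm, d_C₂H₂ = 120/(1 + 3.590) = 26.14 cm.
d_H₂ = 120 − 26.14 = 93.86 cm.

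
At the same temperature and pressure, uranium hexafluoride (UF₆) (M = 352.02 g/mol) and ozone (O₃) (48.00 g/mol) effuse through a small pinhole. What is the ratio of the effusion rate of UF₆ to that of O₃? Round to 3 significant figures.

0.369

By Graham's law, rate_UF₆/rate_O₃ = √(M_O₃/M_UF₆) = √(48.00/352.02) = √0.1364 = 0.369.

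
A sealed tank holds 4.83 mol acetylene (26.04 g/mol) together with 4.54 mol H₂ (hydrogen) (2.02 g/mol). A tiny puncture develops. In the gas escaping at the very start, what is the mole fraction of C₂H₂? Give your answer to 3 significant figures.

0.229

Effusion rate of each component ∝ n_i/√M_i (partial pressure × 1/√M).
Mole fraction of C₂H₂ in the effusate = (n_C₂H₂/√M_C₂H₂) / (n_C₂H₂/√M_C₂H₂ + n_H₂/√M_H₂)
= (4.83/√26.04) / (4.83/√26.04 + 4.54/√2.02) = 0.9465/(0.9465 + 3.194) = 0.229.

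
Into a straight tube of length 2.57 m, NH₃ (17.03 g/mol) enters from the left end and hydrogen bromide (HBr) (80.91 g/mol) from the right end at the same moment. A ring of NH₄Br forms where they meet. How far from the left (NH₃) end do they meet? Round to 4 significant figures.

1.762 m

Graham's law gives d_NH₃/d_HBr = rate_NH₃/rate_HBr = √(M_HBr/M_NH₃) = √(80.91/17.03) = 2.180.
With d_NH₃ + d_HBr = 2.57 m, d_HBr = 2.57/(1 + 2.180) = 0.8083 m.
d_NH₃ = 2.57 − 0.8083 = 1.762 m.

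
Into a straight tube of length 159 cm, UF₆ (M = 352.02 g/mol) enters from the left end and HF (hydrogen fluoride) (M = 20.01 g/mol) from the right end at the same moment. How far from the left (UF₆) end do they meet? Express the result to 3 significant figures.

The fronts meet when d_UF₆ + d_HF = L with d_UF₆/d_HF = √(M_HF/M_UF₆) (Graham's law). Here √(M_HF/M_UF₆) = √(20.01/352.02) = 0.2384.
With d_UF₆ + d_HF = 159 cm, d_HF = 159/(1 + 0.2384) = 128.4 cm.
d_UF₆ = 159 − 128.4 = 30.6 cm.

30.6 cm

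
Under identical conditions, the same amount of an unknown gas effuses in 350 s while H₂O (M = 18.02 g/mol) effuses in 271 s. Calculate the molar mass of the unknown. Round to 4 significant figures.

Using Graham's law: t_X/t_H₂O = √(M_X/M_H₂O).
350/271 = 1.292 = √(M_X/18.02)
M_X = 18.02 × 1.292² = 18.02 × 1.668 = 30.06 g/mol

30.06 g/mol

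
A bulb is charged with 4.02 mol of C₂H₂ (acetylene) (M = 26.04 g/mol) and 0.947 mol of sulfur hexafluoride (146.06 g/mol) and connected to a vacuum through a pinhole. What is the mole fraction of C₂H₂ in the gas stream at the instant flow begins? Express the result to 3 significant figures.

0.910

The effusion rate of species i is ∝ p_i/√M_i ∝ n_i/√M_i.
Mole fraction of C₂H₂ in the effusate = (n_C₂H₂/√M_C₂H₂) / (n_C₂H₂/√M_C₂H₂ + n_SF₆/√M_SF₆)
= (4.02/√26.04) / (4.02/√26.04 + 0.947/√146.06) = 0.7878/(0.7878 + 0.07836) = 0.910.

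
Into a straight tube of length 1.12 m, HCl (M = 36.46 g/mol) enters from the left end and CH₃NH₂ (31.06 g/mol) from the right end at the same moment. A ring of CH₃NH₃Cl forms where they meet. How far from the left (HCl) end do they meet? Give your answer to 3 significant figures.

0.538 m

In equal time, each gas travels a distance ∝ its rate ∝ 1/√M, so d_HCl/d_CH₃NH₂ = √(M_CH₃NH₂/M_HCl) = √(31.06/36.46) = 0.9230.
With d_HCl + d_CH₃NH₂ = 1.12 m, d_CH₃NH₂ = 1.12/(1 + 0.9230) = 0.5824 m.
d_HCl = 1.12 − 0.5824 = 0.538 m.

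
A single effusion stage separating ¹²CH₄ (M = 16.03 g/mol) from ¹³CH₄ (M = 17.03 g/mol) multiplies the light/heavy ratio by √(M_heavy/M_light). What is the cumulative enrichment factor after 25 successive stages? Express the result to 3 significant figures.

The single-stage factor is √(M_heavy/M_light), so 25 stages give [√(17.03/16.03)]^25 = (17.03/16.03)^(25/2).
= 1.06238^(25/2) = 2.13.

2.13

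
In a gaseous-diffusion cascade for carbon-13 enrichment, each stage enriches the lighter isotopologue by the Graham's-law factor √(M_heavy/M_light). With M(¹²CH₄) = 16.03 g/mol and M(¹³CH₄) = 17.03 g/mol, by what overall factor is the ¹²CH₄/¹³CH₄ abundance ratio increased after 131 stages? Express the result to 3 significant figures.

52.7

The single-stage factor is √(M_heavy/M_light), so 131 stages give [√(17.03/16.03)]^131 = (17.03/16.03)^(131/2).
= 1.06238^(131/2) = 52.7.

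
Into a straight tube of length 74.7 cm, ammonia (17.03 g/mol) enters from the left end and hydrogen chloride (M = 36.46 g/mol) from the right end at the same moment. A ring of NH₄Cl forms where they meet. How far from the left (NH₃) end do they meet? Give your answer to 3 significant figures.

Graham's law gives d_NH₃/d_HCl = rate_NH₃/rate_HCl = √(M_HCl/M_NH₃) = √(36.46/17.03) = 1.463.
With d_NH₃ + d_HCl = 74.7 cm, d_HCl = 74.7/(1 + 1.463) = 30.33 cm.
d_NH₃ = 74.7 − 30.33 = 44.4 cm.

44.4 cm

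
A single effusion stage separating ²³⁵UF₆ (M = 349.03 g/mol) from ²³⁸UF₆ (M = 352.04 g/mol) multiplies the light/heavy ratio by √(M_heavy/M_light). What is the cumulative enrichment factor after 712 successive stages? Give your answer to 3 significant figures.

21.3

Overall factor = α^712 with α = √(352.04/349.03), i.e. (352.04/349.03)^(712/2).
= 1.00862^356 = 21.3.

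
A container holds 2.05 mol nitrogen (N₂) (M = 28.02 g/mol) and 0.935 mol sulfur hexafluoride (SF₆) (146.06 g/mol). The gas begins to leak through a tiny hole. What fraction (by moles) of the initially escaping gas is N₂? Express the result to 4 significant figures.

0.8335

Rate_i ∝ x_i/√M_i (Graham's law weighted by mole fraction), so the effusate composition follows n_i/√M_i.
Mole fraction of N₂ in the effusate = (n_N₂/√M_N₂) / (n_N₂/√M_N₂ + n_SF₆/√M_SF₆)
= (2.05/√28.02) / (2.05/√28.02 + 0.935/√146.06) = 0.3873/(0.3873 + 0.07737) = 0.8335.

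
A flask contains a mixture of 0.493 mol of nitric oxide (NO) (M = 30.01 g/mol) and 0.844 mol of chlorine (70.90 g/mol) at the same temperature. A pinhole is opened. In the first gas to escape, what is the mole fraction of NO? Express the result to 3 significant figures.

Effusion rate of each component ∝ n_i/√M_i (partial pressure × 1/√M).
So x_NO in the escaping gas = (n_NO/√M_NO) / Σ(n_i/√M_i)
= (0.493/√30.01) / (0.493/√30.01 + 0.844/√70.90) = 0.08999/(0.08999 + 0.1002) = 0.473.

0.473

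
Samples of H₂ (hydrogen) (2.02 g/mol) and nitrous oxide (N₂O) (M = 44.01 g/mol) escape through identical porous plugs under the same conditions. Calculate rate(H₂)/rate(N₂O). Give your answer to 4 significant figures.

4.668

Since effusion rate ∝ 1/√M, rate_H₂/rate_N₂O = √(M_N₂O/M_H₂) = √(44.01/2.02) = √21.79 = 4.668.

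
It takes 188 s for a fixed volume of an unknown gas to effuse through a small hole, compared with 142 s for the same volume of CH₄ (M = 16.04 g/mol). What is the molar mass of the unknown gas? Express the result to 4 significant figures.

28.12 g/mol

Graham's law gives t_X/t_CH₄ = √(M_X/M_CH₄).
188/142 = 1.324 = √(M_X/16.04)
M_X = 16.04 × 1.324² = 16.04 × 1.753 = 28.12 g/mol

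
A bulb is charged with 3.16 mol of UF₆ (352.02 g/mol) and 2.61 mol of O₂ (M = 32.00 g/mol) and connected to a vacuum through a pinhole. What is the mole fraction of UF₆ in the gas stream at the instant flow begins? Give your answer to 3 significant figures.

0.267

Rate_i ∝ x_i/√M_i (Graham's law weighted by mole fraction), so the effusate composition follows n_i/√M_i.
x_UF₆(eff) = (n_UF₆/√M_UF₆) / (n_UF₆/√M_UF₆ + n_O₂/√M_O₂)
= (3.16/√352.02) / (3.16/√352.02 + 2.61/√32.00) = 0.1684/(0.1684 + 0.4614) = 0.267.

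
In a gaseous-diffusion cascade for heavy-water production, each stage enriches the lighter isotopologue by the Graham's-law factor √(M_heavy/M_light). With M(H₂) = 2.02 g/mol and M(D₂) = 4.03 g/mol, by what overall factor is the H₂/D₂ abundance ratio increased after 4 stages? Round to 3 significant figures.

3.98

After 4 stages the ratio has grown by (√(4.03/2.02))^4 = (4.03/2.02)^(4/2).
= 1.99505^2 = 3.98.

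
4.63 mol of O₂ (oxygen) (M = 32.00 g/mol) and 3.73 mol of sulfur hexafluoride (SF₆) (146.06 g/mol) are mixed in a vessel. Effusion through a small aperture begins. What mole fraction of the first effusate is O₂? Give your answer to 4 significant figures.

0.7262

The effusion rate of species i is ∝ p_i/√M_i ∝ n_i/√M_i.
Mole fraction of O₂ in the effusate = (n_O₂/√M_O₂) / (n_O₂/√M_O₂ + n_SF₆/√M_SF₆)
= (4.63/√32.00) / (4.63/√32.00 + 3.73/√146.06) = 0.8185/(0.8185 + 0.3086) = 0.7262.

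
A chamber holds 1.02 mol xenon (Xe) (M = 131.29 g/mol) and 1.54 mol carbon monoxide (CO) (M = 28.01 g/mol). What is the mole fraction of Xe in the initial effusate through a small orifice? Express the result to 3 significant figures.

0.234

Each component's effusion rate ∝ (its partial pressure)·(1/√M) ∝ n_i/√M_i.
x_Xe(eff) = (n_Xe/√M_Xe) / (n_Xe/√M_Xe + n_CO/√M_CO)
= (1.02/√131.29) / (1.02/√131.29 + 1.54/√28.01) = 0.08902/(0.08902 + 0.2910) = 0.234.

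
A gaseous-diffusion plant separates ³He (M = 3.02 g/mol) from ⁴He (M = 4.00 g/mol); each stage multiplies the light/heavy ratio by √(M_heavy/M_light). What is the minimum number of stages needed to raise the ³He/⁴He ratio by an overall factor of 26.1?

With α = √(4.00/3.02) per stage, ln α = ½ ln(1.32450) = 0.1405.
Need α^N ≥ 26.1 ⇒ N ≥ ln(26.1) / ln α = 3.262 / 0.1405 = 23.21.
Rounding up, N = 24 stages.

24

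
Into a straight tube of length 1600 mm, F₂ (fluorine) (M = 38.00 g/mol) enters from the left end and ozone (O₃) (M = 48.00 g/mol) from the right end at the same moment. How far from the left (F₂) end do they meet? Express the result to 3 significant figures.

Graham's law gives d_F₂/d_O₃ = rate_F₂/rate_O₃ = √(M_O₃/M_F₂) = √(48.00/38.00) = 1.124.
With d_F₂ + d_O₃ = 1600 mm, d_O₃ = 1600/(1 + 1.124) = 753.3 mm.
d_F₂ = 1600 − 753.3 = 847 mm.

847 mm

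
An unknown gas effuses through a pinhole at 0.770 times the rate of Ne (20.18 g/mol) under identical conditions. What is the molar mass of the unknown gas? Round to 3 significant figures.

Graham's law gives rate_X/rate_Ne = √(M_Ne/M_X).
0.770 = √(20.18/M_X)
M_X = 20.18 / 0.770² = 20.18 / 0.5929 = 34.0 g/mol

34.0 g/mol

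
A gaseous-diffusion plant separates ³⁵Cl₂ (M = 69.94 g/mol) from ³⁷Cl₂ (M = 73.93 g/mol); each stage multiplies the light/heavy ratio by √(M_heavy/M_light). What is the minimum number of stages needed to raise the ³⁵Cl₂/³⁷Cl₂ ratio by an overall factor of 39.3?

Single-stage factor α = √(73.93/69.94), so ln α = ½ ln(1.05705) = 0.02774.
Need α^N ≥ 39.3 ⇒ N ≥ ln(39.3) / ln α = 3.671 / 0.02774 = 132.34.
Minimum whole number of stages: N = 133.

133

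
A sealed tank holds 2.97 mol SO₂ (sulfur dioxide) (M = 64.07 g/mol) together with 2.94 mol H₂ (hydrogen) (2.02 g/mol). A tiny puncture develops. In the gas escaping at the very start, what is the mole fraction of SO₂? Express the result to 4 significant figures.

Each component's effusion rate ∝ (its partial pressure)·(1/√M) ∝ n_i/√M_i.
x_SO₂(eff) = (n_SO₂/√M_SO₂) / (n_SO₂/√M_SO₂ + n_H₂/√M_H₂)
= (2.97/√64.07) / (2.97/√64.07 + 2.94/√2.02) = 0.3710/(0.3710 + 2.069) = 0.1521.

0.1521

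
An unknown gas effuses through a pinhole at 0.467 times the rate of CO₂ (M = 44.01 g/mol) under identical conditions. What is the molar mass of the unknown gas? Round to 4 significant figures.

From Graham's law, rate_X/rate_CO₂ = √(M_CO₂/M_X).
0.467 = √(44.01/M_X)
M_X = 44.01 / 0.467² = 44.01 / 0.2181 = 201.8 g/mol

201.8 g/mol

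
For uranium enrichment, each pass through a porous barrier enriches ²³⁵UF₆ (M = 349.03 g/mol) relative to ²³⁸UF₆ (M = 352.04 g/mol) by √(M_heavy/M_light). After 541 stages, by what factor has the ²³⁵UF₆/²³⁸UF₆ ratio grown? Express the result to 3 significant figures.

Each stage multiplies the ratio by α = √(352.04/349.03), so after 541 stages the overall factor is α^541 = (352.04/349.03)^(541/2).
= 1.00862^(541/2) = 10.2.

10.2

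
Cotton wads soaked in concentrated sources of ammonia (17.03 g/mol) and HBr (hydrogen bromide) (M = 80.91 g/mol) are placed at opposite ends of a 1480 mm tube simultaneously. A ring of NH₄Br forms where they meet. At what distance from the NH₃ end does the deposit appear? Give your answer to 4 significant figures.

The fronts meet when d_NH₃ + d_HBr = L with d_NH₃/d_HBr = √(M_HBr/M_NH₃) (Graham's law). Here √(M_HBr/M_NH₃) = √(80.91/17.03) = 2.180.
With d_NH₃ + d_HBr = 1480 mm, d_HBr = 1480/(1 + 2.180) = 465.5 mm.
d_NH₃ = 1480 − 465.5 = 1015 mm.

1015 mm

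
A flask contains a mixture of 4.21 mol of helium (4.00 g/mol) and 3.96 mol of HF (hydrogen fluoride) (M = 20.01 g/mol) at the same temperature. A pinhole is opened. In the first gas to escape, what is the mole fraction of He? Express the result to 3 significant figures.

0.704

Effusion rate of each component ∝ n_i/√M_i (partial pressure × 1/√M).
Mole fraction of He in the effusate = (n_He/√M_He) / (n_He/√M_He + n_HF/√M_HF)
= (4.21/√4.00) / (4.21/√4.00 + 3.96/√20.01) = 2.105/(2.105 + 0.8853) = 0.704.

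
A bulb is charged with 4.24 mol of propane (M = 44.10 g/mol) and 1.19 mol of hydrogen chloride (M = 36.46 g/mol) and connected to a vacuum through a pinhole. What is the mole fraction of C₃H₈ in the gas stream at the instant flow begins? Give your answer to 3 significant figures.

Effusion rate of each component ∝ n_i/√M_i (partial pressure × 1/√M).
x_C₃H₈(eff) = (n_C₃H₈/√M_C₃H₈) / (n_C₃H₈/√M_C₃H₈ + n_HCl/√M_HCl)
= (4.24/√44.10) / (4.24/√44.10 + 1.19/√36.46) = 0.6385/(0.6385 + 0.1971) = 0.764.

0.764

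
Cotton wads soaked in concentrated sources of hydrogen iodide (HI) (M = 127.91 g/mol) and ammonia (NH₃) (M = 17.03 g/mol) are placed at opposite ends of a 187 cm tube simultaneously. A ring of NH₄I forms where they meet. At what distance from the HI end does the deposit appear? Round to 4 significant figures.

The fronts meet when d_HI + d_NH₃ = L with d_HI/d_NH₃ = √(M_NH₃/M_HI) (Graham's law). Here √(M_NH₃/M_HI) = √(17.03/127.91) = 0.3649.
With d_HI + d_NH₃ = 187 cm, d_NH₃ = 187/(1 + 0.3649) = 137.0 cm.
d_HI = 187 − 137.0 = 49.99 cm.

49.99 cm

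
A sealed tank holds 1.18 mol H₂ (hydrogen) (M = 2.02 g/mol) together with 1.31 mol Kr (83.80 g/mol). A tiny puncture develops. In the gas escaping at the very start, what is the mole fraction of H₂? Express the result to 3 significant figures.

Rate_i ∝ x_i/√M_i (Graham's law weighted by mole fraction), so the effusate composition follows n_i/√M_i.
x_H₂(eff) = (n_H₂/√M_H₂) / (n_H₂/√M_H₂ + n_Kr/√M_Kr)
= (1.18/√2.02) / (1.18/√2.02 + 1.31/√83.80) = 0.8302/(0.8302 + 0.1431) = 0.853.

0.853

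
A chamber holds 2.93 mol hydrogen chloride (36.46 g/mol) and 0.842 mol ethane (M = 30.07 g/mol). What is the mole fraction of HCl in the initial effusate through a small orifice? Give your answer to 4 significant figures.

0.7596

Rate_i ∝ x_i/√M_i (Graham's law weighted by mole fraction), so the effusate composition follows n_i/√M_i.
x_HCl(eff) = (n_HCl/√M_HCl) / (n_HCl/√M_HCl + n_C₂H₆/√M_C₂H₆)
= (2.93/√36.46) / (2.93/√36.46 + 0.842/√30.07) = 0.4852/(0.4852 + 0.1535) = 0.7596.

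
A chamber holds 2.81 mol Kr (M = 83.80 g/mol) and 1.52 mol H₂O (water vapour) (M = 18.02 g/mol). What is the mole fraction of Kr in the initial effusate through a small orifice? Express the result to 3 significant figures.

0.462

Effusion rate of each component ∝ n_i/√M_i (partial pressure × 1/√M).
x_Kr(eff) = (n_Kr/√M_Kr) / (n_Kr/√M_Kr + n_H₂O/√M_H₂O)
= (2.81/√83.80) / (2.81/√83.80 + 1.52/√18.02) = 0.3070/(0.3070 + 0.3581) = 0.462.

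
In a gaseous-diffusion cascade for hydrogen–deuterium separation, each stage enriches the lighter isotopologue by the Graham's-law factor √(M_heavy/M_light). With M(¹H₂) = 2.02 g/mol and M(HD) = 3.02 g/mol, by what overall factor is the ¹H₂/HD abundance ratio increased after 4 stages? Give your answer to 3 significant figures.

2.24

The single-stage factor is √(M_heavy/M_light), so 4 stages give [√(3.02/2.02)]^4 = (3.02/2.02)^(4/2).
= 1.49505^2 = 2.24.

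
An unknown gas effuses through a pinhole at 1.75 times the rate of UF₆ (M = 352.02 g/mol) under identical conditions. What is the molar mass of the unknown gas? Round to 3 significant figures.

115 g/mol

By Graham's law, rate_X/rate_UF₆ = √(M_UF₆/M_X).
1.75 = √(352.02/M_X)
M_X = 352.02 / 1.75² = 352.02 / 3.062 = 115 g/mol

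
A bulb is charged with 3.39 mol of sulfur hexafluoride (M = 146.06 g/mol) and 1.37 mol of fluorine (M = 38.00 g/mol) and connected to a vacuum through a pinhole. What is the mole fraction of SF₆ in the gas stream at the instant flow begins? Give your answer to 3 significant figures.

0.558

Effusion rate of each component ∝ n_i/√M_i (partial pressure × 1/√M).
x_SF₆(eff) = (n_SF₆/√M_SF₆) / (n_SF₆/√M_SF₆ + n_F₂/√M_F₂)
= (3.39/√146.06) / (3.39/√146.06 + 1.37/√38.00) = 0.2805/(0.2805 + 0.2222) = 0.558.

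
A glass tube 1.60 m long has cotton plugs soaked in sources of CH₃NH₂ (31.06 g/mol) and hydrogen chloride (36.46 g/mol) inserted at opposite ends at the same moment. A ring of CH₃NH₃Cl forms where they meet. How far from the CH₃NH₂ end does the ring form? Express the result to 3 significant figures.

In equal time, each gas travels a distance ∝ its rate ∝ 1/√M, so d_CH₃NH₂/d_HCl = √(M_HCl/M_CH₃NH₂) = √(36.46/31.06) = 1.083.
With d_CH₃NH₂ + d_HCl = 1.60 m, d_HCl = 1.60/(1 + 1.083) = 0.7680 m.
d_CH₃NH₂ = 1.60 − 0.7680 = 0.832 m.

0.832 m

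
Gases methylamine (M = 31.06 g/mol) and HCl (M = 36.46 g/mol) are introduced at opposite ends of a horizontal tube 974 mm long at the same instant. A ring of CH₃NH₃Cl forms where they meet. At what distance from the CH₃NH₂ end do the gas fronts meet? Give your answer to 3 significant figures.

Distances travelled in equal time are proportional to diffusion rates, so d_CH₃NH₂/d_HCl = √(M_HCl/M_CH₃NH₂) = √(36.46/31.06) = 1.083.
With d_CH₃NH₂ + d_HCl = 974 mm, d_HCl = 974/(1 + 1.083) = 467.5 mm.
d_CH₃NH₂ = 974 − 467.5 = 507 mm.

507 mm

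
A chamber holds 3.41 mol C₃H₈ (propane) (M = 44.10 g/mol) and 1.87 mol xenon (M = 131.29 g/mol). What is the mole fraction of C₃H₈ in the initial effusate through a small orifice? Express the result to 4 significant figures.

0.7588

The effusion rate of species i is ∝ p_i/√M_i ∝ n_i/√M_i.
x_C₃H₈(eff) = (n_C₃H₈/√M_C₃H₈) / (n_C₃H₈/√M_C₃H₈ + n_Xe/√M_Xe)
= (3.41/√44.10) / (3.41/√44.10 + 1.87/√131.29) = 0.5135/(0.5135 + 0.1632) = 0.7588.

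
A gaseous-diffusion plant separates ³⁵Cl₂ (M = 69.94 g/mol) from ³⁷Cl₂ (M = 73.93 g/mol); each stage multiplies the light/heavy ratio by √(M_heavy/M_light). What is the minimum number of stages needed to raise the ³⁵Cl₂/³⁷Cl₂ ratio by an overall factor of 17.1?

Single-stage factor α = √(73.93/69.94), so ln α = ½ ln(1.05705) = 0.02774.
Need α^N ≥ 17.1 ⇒ N ≥ ln(17.1) / ln α = 2.839 / 0.02774 = 102.34.
Rounding up, N = 103 stages.

103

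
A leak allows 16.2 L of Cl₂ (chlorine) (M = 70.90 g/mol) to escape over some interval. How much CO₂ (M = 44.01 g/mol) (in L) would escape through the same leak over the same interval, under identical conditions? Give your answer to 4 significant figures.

20.56 L

Graham's law gives rate_CO₂/rate_Cl₂ = √(M_Cl₂/M_CO₂) = √(70.90/44.01) = √1.611 = 1.269.
So the volume for CO₂ is 16.2 × 1.269 = 20.56 L.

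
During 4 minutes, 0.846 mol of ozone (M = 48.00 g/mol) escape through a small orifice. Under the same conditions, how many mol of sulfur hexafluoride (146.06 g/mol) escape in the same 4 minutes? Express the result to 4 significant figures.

Since effusion rate ∝ 1/√M, rate_SF₆/rate_O₃ = √(M_O₃/M_SF₆) = √(48.00/146.06) = √0.3286 = 0.5733.
So the amount for SF₆ is 0.846 × 0.5733 = 0.4850 mol.

0.4850 mol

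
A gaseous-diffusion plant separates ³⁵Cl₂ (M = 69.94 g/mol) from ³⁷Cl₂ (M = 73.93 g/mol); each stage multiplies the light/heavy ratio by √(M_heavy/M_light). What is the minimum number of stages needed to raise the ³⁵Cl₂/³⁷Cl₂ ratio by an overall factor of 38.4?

132

Per stage α = (73.93/69.94)^(1/2) = 1.05705^0.5, giving ln α = 0.02774.
Need α^N ≥ 38.4 ⇒ N ≥ ln(38.4) / ln α = 3.648 / 0.02774 = 131.51.
Minimum whole number of stages: N = 132.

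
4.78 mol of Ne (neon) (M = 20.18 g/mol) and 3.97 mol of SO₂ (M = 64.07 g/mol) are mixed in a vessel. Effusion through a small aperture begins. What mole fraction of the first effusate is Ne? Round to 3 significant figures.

0.682

Rate_i ∝ x_i/√M_i (Graham's law weighted by mole fraction), so the effusate composition follows n_i/√M_i.
x_Ne(eff) = (n_Ne/√M_Ne) / (n_Ne/√M_Ne + n_SO₂/√M_SO₂)
= (4.78/√20.18) / (4.78/√20.18 + 3.97/√64.07) = 1.064/(1.064 + 0.4960) = 0.682.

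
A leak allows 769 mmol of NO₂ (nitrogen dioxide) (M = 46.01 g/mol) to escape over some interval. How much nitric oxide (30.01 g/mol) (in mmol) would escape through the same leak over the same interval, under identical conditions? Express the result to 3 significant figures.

Since effusion rate ∝ 1/√M, rate_NO/rate_NO₂ = √(M_NO₂/M_NO) = √(46.01/30.01) = √1.533 = 1.238.
So the amount for NO is 769 × 1.238 = 952 mmol.

952 mmol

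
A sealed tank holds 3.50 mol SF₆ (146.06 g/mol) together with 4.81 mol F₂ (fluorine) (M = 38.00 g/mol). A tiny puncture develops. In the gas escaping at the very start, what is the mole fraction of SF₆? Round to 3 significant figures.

Rate_i ∝ x_i/√M_i (Graham's law weighted by mole fraction), so the effusate composition follows n_i/√M_i.
x_SF₆(eff) = (n_SF₆/√M_SF₆) / (n_SF₆/√M_SF₆ + n_F₂/√M_F₂)
= (3.50/√146.06) / (3.50/√146.06 + 4.81/√38.00) = 0.2896/(0.2896 + 0.7803) = 0.271.

0.271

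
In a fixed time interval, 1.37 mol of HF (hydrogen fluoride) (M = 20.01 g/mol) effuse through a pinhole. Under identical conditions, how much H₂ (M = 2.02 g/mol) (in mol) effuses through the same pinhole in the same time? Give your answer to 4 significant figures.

4.312 mol

From Graham's law, rate_H₂/rate_HF = √(M_HF/M_H₂) = √(20.01/2.02) = √9.906 = 3.147.
So the amount for H₂ is 1.37 × 3.147 = 4.312 mol.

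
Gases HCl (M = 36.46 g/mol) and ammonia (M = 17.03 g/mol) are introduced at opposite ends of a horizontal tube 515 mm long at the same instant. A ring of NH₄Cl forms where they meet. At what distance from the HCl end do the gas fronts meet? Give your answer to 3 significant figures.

Graham's law gives d_HCl/d_NH₃ = rate_HCl/rate_NH₃ = √(M_NH₃/M_HCl) = √(17.03/36.46) = 0.6834.
With d_HCl + d_NH₃ = 515 mm, d_NH₃ = 515/(1 + 0.6834) = 305.9 mm.
d_HCl = 515 − 305.9 = 209 mm.

209 mm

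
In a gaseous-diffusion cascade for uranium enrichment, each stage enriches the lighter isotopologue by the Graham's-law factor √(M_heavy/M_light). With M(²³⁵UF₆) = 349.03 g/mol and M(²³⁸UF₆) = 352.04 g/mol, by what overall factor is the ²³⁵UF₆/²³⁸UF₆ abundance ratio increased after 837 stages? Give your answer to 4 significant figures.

36.37

The single-stage factor is √(M_heavy/M_light), so 837 stages give [√(352.04/349.03)]^837 = (352.04/349.03)^(837/2).
= 1.00862^(837/2) = 36.37.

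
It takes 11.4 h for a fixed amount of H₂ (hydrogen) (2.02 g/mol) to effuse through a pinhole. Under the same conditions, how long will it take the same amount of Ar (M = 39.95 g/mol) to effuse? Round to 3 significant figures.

Since effusion rate ∝ 1/√M, t_Ar/t_H₂ = √(M_Ar/M_H₂) = √(39.95/2.02) = √19.78 = 4.447.
So the time for Ar is 11.4 × 4.447 = 50.7 h.

50.7 h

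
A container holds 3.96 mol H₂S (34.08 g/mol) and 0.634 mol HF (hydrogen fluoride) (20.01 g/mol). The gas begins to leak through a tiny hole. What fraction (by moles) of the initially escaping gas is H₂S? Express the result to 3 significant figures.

0.827

Rate_i ∝ x_i/√M_i (Graham's law weighted by mole fraction), so the effusate composition follows n_i/√M_i.
x_H₂S(eff) = (n_H₂S/√M_H₂S) / (n_H₂S/√M_H₂S + n_HF/√M_HF)
= (3.96/√34.08) / (3.96/√34.08 + 0.634/√20.01) = 0.6783/(0.6783 + 0.1417) = 0.827.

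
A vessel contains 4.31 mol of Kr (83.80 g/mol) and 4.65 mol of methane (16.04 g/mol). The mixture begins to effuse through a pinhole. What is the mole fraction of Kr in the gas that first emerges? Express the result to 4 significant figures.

0.2885

Effusion rate of each component ∝ n_i/√M_i (partial pressure × 1/√M).
Mole fraction of Kr in the effusate = (n_Kr/√M_Kr) / (n_Kr/√M_Kr + n_CH₄/√M_CH₄)
= (4.31/√83.80) / (4.31/√83.80 + 4.65/√16.04) = 0.4708/(0.4708 + 1.161) = 0.2885.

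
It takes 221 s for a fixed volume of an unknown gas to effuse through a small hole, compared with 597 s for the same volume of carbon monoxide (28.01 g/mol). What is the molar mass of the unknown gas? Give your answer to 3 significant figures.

Since effusion rate ∝ 1/√M, t_X/t_CO = √(M_X/M_CO).
221/597 = 0.3702 = √(M_X/28.01)
M_X = 28.01 × 0.3702² = 28.01 × 0.1370 = 3.84 g/mol

3.84 g/mol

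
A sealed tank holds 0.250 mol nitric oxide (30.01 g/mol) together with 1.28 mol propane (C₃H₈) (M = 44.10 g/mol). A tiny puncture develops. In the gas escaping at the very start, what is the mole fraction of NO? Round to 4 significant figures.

0.1914

Each component's effusion rate ∝ (its partial pressure)·(1/√M) ∝ n_i/√M_i.
So x_NO in the escaping gas = (n_NO/√M_NO) / Σ(n_i/√M_i)
= (0.250/√30.01) / (0.250/√30.01 + 1.28/√44.10) = 0.04564/(0.04564 + 0.1927) = 0.1914.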